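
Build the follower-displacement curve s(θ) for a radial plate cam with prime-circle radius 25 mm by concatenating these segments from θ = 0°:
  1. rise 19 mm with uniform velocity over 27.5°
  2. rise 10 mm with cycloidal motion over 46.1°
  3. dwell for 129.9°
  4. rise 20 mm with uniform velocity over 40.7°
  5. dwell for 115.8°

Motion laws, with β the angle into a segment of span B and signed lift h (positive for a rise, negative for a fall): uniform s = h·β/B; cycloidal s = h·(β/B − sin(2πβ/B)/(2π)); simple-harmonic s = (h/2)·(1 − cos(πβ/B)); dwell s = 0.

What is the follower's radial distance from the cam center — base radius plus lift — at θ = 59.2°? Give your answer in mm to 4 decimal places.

seg 1 [0°–27.5°] uniform, h=19: full span → s += 19 → s = 19.0000
seg 2 [27.5°–73.6°] cycloidal, h=10: θ=59.2° here. β=31.7, B=46.1. 10·(0.6876 − sin(2π·0.6876)/(2π)) = 8.3473 → s = 27.3473
radial distance = base radius + s = 25 + 27.3473 = 52.3473

52.3473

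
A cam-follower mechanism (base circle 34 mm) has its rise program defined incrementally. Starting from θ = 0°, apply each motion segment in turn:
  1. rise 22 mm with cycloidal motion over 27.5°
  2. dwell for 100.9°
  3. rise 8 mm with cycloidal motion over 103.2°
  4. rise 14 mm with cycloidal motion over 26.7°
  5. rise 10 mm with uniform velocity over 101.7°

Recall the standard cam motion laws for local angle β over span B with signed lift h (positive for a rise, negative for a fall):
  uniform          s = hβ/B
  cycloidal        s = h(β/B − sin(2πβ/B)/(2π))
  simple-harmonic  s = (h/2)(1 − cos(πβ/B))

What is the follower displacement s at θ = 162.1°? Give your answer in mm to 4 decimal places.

seg 1 [0°–27.5°] cycloidal, h=22: full span → s += 22 → s = 22.0000
seg 2 [27.5°–128.4°] dwell: s stays 22.0000
seg 3 [128.4°–231.6°] cycloidal, h=8: θ=162.1° here. β=33.7, B=103.2. 8·(0.3266 − sin(2π·0.3266)/(2π)) = 1.4836 → s = 23.4836

23.4836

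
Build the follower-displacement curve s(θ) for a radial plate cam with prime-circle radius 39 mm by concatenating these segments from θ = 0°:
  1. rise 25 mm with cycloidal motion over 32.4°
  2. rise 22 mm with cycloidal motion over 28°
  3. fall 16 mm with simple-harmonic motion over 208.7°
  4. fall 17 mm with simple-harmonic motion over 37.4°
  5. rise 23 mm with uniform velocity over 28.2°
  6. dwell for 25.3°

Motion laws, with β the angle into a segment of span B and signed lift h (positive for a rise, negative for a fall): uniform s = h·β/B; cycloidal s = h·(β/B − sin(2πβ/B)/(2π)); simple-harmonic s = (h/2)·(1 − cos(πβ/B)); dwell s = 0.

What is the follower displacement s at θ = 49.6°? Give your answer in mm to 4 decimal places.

seg 1 [0°–32.4°] cycloidal, h=25: full span → s += 25 → s = 25.0000
seg 2 [32.4°–60.4°] cycloidal, h=22: θ=49.6° here. β=17.2, B=28. 22·(0.6143 − sin(2π·0.6143)/(2π)) = 15.8180 → s = 40.8180

40.8180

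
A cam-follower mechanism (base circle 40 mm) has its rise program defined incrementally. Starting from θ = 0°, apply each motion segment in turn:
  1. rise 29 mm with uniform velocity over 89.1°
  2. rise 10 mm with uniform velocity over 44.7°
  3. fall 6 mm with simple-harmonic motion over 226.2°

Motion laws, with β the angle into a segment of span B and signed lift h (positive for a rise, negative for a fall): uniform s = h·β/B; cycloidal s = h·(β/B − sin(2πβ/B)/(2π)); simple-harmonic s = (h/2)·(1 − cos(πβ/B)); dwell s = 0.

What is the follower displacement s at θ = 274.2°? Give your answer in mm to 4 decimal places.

seg 1 [0°–89.1°] uniform, h=29: full span → s += 29 → s = 29.0000
seg 2 [89.1°–133.8°] uniform, h=10: full span → s += 10 → s = 39.0000
seg 3 [133.8°–360°] simple-harmonic, h=-6: θ=274.2° here. β=140.4, B=226.2. -6/2·(1 − cos(π·0.6207)) = -4.1104 → s = 34.8896

34.8896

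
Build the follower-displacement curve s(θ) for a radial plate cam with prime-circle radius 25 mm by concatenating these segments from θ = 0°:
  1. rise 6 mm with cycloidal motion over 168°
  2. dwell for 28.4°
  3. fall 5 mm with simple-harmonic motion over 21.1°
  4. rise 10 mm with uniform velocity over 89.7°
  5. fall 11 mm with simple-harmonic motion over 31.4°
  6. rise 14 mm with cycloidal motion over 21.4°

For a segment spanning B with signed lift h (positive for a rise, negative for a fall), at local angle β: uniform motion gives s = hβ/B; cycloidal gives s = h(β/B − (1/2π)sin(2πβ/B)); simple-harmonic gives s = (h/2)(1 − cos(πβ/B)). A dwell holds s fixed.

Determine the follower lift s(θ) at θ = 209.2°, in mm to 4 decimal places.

seg 1 [0°–168°] cycloidal, h=6: full span → s += 6 → s = 6.0000
seg 2 [168°–196.4°] dwell: s stays 6.0000
seg 3 [196.4°–217.5°] simple-harmonic, h=-5: θ=209.2° here. β=12.8, B=21.1. -5/2·(1 − cos(π·0.6066)) = -3.3219 → s = 2.6781

2.6781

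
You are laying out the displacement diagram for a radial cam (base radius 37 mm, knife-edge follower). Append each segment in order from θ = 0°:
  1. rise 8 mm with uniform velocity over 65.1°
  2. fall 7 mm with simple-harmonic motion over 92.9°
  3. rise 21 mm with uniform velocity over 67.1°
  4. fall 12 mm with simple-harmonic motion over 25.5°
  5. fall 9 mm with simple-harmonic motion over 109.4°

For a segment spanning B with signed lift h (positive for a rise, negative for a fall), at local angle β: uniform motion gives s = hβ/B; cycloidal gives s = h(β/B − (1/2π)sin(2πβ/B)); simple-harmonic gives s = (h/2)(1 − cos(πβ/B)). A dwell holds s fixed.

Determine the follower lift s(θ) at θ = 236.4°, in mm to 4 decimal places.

seg 1 [0°–65.1°] uniform, h=8: full span → s += 8 → s = 8.0000
seg 2 [65.1°–158°] simple-harmonic, h=-7: full span → s += -7 → s = 1.0000
seg 3 [158°–225.1°] uniform, h=21: full span → s += 21 → s = 22.0000
seg 4 [225.1°–250.6°] simple-harmonic, h=-12: θ=236.4° here. β=11.3, B=25.5. -12/2·(1 − cos(π·0.4431)) = -4.9339 → s = 17.0661

17.0661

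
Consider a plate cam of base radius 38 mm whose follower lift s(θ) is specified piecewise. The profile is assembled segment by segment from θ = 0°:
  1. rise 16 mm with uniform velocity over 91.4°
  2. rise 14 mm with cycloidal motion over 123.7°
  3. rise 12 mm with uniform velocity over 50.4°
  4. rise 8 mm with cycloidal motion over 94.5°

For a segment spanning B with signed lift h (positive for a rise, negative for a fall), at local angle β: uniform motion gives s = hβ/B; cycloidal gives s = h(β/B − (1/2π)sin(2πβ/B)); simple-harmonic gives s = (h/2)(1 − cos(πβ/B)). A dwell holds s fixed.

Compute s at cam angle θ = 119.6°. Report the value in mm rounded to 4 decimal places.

seg 1 [0°–91.4°] uniform, h=16: full span → s += 16 → s = 16.0000
seg 2 [91.4°–215.1°] cycloidal, h=14: θ=119.6° here. β=28.2, B=123.7. 14·(0.2280 − sin(2π·0.2280)/(2π)) = 0.9847 → s = 16.9847

16.9847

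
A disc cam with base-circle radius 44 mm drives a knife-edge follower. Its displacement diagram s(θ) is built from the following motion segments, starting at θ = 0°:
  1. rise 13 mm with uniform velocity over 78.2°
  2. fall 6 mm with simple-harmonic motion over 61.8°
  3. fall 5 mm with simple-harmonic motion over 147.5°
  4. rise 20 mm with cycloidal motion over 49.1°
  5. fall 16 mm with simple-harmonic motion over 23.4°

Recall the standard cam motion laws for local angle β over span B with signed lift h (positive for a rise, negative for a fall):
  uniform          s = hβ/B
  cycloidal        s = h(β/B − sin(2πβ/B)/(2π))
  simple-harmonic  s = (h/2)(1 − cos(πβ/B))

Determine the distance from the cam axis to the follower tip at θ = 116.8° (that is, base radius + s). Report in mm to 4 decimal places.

seg 1 [0°–78.2°] uniform, h=13: full span → s += 13 → s = 13.0000
seg 2 [78.2°–140°] simple-harmonic, h=-6: θ=116.8° here. β=38.6, B=61.8. -6/2·(1 − cos(π·0.6246)) = -4.1445 → s = 8.8555
radial distance = base radius + s = 44 + 8.8555 = 52.8555

52.8555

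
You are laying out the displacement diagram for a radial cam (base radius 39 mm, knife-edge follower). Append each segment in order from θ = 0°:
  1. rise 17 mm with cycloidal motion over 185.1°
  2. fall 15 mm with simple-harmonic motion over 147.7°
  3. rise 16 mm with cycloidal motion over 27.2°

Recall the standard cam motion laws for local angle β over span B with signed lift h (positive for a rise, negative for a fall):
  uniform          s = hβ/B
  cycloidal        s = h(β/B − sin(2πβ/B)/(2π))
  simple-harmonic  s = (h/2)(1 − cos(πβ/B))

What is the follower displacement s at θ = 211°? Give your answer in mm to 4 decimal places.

seg 1 [0°–185.1°] cycloidal, h=17: full span → s += 17 → s = 17.0000
seg 2 [185.1°–332.8°] simple-harmonic, h=-15: θ=211° here. β=25.9, B=147.7. -15/2·(1 − cos(π·0.1754)) = -1.1096 → s = 15.8904

15.8904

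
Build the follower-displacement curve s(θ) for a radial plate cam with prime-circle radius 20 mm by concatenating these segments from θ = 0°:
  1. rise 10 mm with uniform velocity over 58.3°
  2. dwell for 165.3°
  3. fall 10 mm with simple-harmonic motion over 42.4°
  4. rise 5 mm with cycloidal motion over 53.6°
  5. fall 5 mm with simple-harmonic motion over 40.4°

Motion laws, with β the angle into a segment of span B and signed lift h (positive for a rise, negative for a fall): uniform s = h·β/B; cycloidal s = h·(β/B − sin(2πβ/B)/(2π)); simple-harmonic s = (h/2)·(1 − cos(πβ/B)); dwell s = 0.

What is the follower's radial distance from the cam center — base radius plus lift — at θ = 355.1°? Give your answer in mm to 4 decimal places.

seg 1 [0°–58.3°] uniform, h=10: full span → s += 10 → s = 10.0000
seg 2 [58.3°–223.6°] dwell: s stays 10.0000
seg 3 [223.6°–266°] simple-harmonic, h=-10: full span → s += -10 → s = 0.0000
seg 4 [266°–319.6°] cycloidal, h=5: full span → s += 5 → s = 5.0000
seg 5 [319.6°–360°] simple-harmonic, h=-5: θ=355.1° here. β=35.5, B=40.4. -5/2·(1 − cos(π·0.8787)) = -4.8207 → s = 0.1793
radial distance = base radius + s = 20 + 0.1793 = 20.1793

20.1793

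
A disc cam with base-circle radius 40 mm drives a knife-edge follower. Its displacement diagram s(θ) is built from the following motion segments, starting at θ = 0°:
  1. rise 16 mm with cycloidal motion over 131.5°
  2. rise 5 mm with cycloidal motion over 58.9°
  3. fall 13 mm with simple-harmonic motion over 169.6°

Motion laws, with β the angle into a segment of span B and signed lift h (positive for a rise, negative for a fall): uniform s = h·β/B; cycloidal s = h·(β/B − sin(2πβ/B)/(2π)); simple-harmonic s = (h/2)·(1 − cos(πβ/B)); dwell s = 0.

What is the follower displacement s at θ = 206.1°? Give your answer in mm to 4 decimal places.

seg 1 [0°–131.5°] cycloidal, h=16: full span → s += 16 → s = 16.0000
seg 2 [131.5°–190.4°] cycloidal, h=5: full span → s += 5 → s = 21.0000
seg 3 [190.4°–360°] simple-harmonic, h=-13: θ=206.1° here. β=15.7, B=169.6. -13/2·(1 − cos(π·0.0926)) = -0.2729 → s = 20.7271

20.7271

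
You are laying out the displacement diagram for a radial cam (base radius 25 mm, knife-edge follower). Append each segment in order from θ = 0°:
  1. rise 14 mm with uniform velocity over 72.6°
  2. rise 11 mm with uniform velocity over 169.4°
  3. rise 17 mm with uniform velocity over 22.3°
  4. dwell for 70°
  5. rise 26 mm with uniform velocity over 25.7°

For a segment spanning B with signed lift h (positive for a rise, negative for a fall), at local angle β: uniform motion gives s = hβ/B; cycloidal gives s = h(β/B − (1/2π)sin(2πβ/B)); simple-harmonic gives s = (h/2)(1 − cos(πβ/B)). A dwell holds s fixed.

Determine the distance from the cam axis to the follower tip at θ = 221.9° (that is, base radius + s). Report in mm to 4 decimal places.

seg 1 [0°–72.6°] uniform, h=14: full span → s += 14 → s = 14.0000
seg 2 [72.6°–242°] uniform, h=11: θ=221.9° here. β=149.3, B=169.4. 11·149.3/169.4 = 9.6948 → s = 23.6948
radial distance = base radius + s = 25 + 23.6948 = 48.6948

48.6948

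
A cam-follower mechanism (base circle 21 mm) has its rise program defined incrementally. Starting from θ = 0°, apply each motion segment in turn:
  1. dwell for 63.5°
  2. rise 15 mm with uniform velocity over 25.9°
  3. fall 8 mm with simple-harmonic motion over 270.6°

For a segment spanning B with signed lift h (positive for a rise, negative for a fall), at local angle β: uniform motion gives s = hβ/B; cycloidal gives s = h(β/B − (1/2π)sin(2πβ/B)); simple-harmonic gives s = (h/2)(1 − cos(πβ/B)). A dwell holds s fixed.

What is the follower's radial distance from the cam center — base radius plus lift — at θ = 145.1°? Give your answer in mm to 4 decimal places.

seg 1 [0°–63.5°] dwell: s stays 0.0000
seg 2 [63.5°–89.4°] uniform, h=15: full span → s += 15 → s = 15.0000
seg 3 [89.4°–360°] simple-harmonic, h=-8: θ=145.1° here. β=55.7, B=270.6. -8/2·(1 − cos(π·0.2058)) = -0.8076 → s = 14.1924
radial distance = base radius + s = 21 + 14.1924 = 35.1924

35.1924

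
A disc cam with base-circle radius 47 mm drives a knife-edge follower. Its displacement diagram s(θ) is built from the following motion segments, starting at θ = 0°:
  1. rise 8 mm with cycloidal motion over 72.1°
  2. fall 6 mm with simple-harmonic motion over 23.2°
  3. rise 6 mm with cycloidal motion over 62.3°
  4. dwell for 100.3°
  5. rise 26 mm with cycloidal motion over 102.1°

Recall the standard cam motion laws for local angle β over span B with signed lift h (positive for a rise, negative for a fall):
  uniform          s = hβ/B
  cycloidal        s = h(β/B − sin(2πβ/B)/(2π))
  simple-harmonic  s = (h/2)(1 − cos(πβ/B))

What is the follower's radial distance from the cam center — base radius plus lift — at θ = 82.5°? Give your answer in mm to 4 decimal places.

seg 1 [0°–72.1°] cycloidal, h=8: full span → s += 8 → s = 8.0000
seg 2 [72.1°–95.3°] simple-harmonic, h=-6: θ=82.5° here. β=10.4, B=23.2. -6/2·(1 − cos(π·0.4483)) = -2.5147 → s = 5.4853
radial distance = base radius + s = 47 + 5.4853 = 52.4853

52.4853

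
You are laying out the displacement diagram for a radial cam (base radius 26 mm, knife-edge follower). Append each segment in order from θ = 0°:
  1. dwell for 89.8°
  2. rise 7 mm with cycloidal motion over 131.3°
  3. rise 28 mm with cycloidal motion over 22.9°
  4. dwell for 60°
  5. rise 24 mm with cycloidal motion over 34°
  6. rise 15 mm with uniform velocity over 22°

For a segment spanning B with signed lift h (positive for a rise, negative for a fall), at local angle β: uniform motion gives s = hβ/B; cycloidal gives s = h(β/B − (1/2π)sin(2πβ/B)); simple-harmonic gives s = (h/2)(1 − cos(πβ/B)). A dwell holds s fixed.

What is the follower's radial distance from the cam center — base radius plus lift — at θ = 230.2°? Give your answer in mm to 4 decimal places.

seg 1 [0°–89.8°] dwell: s stays 0.0000
seg 2 [89.8°–221.1°] cycloidal, h=7: full span → s += 7 → s = 7.0000
seg 3 [221.1°–244°] cycloidal, h=28: θ=230.2° here. β=9.1, B=22.9. 28·(0.3974 − sin(2π·0.3974)/(2π)) = 8.4483 → s = 15.4483
radial distance = base radius + s = 26 + 15.4483 = 41.4483

41.4483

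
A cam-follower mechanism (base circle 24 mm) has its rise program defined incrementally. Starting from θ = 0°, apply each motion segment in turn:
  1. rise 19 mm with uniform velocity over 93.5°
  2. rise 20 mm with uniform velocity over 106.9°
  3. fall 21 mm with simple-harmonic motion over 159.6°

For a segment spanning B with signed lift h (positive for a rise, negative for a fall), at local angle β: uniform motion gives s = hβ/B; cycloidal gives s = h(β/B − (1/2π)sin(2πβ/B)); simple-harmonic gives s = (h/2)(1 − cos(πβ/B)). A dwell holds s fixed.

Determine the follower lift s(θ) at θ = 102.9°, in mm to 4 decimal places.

seg 1 [0°–93.5°] uniform, h=19: full span → s += 19 → s = 19.0000
seg 2 [93.5°–200.4°] uniform, h=20: θ=102.9° here. β=9.4, B=106.9. 20·9.4/106.9 = 1.7587 → s = 20.7587

20.7587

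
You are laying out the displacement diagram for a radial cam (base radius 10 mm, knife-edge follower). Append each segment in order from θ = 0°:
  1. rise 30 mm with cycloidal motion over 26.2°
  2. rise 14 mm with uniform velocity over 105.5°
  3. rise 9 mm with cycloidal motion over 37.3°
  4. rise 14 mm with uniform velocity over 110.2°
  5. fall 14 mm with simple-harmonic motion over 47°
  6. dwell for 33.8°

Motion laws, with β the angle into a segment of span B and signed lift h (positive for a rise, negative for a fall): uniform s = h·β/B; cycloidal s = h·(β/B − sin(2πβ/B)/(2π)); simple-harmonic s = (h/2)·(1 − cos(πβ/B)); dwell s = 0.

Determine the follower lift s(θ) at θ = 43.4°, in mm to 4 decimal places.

seg 1 [0°–26.2°] cycloidal, h=30: full span → s += 30 → s = 30.0000
seg 2 [26.2°–131.7°] uniform, h=14: θ=43.4° here. β=17.2, B=105.5. 14·17.2/105.5 = 2.2825 → s = 32.2825

32.2825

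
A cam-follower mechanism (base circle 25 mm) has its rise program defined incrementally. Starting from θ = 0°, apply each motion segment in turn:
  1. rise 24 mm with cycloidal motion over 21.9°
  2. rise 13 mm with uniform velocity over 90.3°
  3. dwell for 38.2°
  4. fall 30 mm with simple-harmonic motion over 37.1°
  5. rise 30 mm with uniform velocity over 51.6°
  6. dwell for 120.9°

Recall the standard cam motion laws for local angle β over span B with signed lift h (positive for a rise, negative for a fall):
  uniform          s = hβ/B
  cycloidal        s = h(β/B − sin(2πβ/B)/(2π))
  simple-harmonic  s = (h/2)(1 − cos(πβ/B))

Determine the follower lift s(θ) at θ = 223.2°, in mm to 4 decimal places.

seg 1 [0°–21.9°] cycloidal, h=24: full span → s += 24 → s = 24.0000
seg 2 [21.9°–112.2°] uniform, h=13: full span → s += 13 → s = 37.0000
seg 3 [112.2°–150.4°] dwell: s stays 37.0000
seg 4 [150.4°–187.5°] simple-harmonic, h=-30: full span → s += -30 → s = 7.0000
seg 5 [187.5°–239.1°] uniform, h=30: θ=223.2° here. β=35.7, B=51.6. 30·35.7/51.6 = 20.7558 → s = 27.7558

27.7558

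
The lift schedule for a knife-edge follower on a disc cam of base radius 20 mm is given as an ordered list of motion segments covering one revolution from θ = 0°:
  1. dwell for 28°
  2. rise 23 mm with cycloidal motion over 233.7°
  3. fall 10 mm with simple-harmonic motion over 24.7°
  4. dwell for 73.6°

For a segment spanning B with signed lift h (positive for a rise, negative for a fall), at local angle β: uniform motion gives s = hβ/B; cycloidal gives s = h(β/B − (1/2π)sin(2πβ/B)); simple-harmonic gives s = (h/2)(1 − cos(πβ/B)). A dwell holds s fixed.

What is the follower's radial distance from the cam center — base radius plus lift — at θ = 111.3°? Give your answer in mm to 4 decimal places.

seg 1 [0°–28°] dwell: s stays 0.0000
seg 2 [28°–261.7°] cycloidal, h=23: θ=111.3° here. β=83.3, B=233.7. 23·(0.3564 − sin(2π·0.3564)/(2π)) = 5.3261 → s = 5.3261
radial distance = base radius + s = 20 + 5.3261 = 25.3261

25.3261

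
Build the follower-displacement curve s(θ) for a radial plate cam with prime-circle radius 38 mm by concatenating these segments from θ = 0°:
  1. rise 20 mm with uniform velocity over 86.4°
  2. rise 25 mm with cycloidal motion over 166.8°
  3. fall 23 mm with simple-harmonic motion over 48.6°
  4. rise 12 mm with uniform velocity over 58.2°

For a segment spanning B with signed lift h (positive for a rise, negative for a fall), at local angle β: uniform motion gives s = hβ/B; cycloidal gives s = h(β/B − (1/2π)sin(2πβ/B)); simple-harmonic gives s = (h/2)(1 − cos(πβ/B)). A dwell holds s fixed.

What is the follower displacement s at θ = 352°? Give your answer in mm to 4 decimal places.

seg 1 [0°–86.4°] uniform, h=20: full span → s += 20 → s = 20.0000
seg 2 [86.4°–253.2°] cycloidal, h=25: full span → s += 25 → s = 45.0000
seg 3 [253.2°–301.8°] simple-harmonic, h=-23: full span → s += -23 → s = 22.0000
seg 4 [301.8°–360°] uniform, h=12: θ=352° here. β=50.2, B=58.2. 12·50.2/58.2 = 10.3505 → s = 32.3505

32.3505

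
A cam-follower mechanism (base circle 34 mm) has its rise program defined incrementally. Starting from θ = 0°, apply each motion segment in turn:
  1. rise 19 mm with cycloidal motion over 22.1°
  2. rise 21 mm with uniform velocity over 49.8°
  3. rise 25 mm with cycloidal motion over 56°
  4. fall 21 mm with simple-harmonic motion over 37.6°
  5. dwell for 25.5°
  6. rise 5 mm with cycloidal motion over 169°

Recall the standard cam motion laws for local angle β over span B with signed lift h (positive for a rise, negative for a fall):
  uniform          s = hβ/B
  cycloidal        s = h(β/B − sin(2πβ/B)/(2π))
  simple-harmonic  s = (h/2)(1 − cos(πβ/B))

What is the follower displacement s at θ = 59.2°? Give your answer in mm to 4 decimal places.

seg 1 [0°–22.1°] cycloidal, h=19: full span → s += 19 → s = 19.0000
seg 2 [22.1°–71.9°] uniform, h=21: θ=59.2° here. β=37.1, B=49.8. 21·37.1/49.8 = 15.6446 → s = 34.6446

34.6446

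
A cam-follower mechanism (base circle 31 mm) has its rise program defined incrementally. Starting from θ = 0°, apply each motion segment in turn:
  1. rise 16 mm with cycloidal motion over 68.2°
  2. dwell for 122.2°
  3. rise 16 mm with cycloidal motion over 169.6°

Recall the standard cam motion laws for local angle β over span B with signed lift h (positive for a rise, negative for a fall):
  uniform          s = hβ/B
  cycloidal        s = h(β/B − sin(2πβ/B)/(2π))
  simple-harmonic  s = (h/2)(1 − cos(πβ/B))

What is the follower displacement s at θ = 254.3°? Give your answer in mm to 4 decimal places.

seg 1 [0°–68.2°] cycloidal, h=16: full span → s += 16 → s = 16.0000
seg 2 [68.2°–190.4°] dwell: s stays 16.0000
seg 3 [190.4°–360°] cycloidal, h=16: θ=254.3° here. β=63.9, B=169.6. 16·(0.3768 − sin(2π·0.3768)/(2π)) = 4.2478 → s = 20.2478

20.2478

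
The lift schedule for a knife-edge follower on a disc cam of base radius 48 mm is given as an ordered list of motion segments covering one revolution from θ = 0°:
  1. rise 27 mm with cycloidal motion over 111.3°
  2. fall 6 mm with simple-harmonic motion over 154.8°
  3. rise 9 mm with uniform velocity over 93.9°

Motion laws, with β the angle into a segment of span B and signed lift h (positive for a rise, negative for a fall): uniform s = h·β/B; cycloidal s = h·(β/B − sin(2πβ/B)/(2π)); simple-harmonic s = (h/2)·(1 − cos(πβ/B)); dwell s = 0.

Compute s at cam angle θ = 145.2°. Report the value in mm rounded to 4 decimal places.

seg 1 [0°–111.3°] cycloidal, h=27: full span → s += 27 → s = 27.0000
seg 2 [111.3°–266.1°] simple-harmonic, h=-6: θ=145.2° here. β=33.9, B=154.8. -6/2·(1 − cos(π·0.2190)) = -0.6824 → s = 26.3176

26.3176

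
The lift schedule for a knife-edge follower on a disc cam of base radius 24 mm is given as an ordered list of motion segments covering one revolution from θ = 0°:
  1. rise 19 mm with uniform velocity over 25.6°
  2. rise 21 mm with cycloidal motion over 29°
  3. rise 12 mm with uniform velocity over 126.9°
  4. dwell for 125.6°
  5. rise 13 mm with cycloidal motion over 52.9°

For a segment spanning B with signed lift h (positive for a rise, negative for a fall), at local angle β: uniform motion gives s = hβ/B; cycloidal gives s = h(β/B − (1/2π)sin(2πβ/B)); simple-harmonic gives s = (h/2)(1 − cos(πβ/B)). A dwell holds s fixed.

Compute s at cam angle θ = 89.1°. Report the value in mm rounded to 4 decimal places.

seg 1 [0°–25.6°] uniform, h=19: full span → s += 19 → s = 19.0000
seg 2 [25.6°–54.6°] cycloidal, h=21: full span → s += 21 → s = 40.0000
seg 3 [54.6°–181.5°] uniform, h=12: θ=89.1° here. β=34.5, B=126.9. 12·34.5/126.9 = 3.2624 → s = 43.2624

43.2624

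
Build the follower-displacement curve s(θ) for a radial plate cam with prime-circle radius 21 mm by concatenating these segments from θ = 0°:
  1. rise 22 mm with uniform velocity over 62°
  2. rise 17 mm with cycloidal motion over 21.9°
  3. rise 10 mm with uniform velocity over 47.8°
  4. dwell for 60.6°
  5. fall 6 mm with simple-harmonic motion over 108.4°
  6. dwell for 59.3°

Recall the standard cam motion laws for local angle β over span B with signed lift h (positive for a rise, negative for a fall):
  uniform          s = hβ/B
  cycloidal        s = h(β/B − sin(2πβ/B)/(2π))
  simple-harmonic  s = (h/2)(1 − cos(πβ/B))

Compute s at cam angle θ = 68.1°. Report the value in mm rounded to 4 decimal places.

seg 1 [0°–62°] uniform, h=22: full span → s += 22 → s = 22.0000
seg 2 [62°–83.9°] cycloidal, h=17: θ=68.1° here. β=6.1, B=21.9. 17·(0.2785 − sin(2π·0.2785)/(2π)) = 2.0729 → s = 24.0729

24.0729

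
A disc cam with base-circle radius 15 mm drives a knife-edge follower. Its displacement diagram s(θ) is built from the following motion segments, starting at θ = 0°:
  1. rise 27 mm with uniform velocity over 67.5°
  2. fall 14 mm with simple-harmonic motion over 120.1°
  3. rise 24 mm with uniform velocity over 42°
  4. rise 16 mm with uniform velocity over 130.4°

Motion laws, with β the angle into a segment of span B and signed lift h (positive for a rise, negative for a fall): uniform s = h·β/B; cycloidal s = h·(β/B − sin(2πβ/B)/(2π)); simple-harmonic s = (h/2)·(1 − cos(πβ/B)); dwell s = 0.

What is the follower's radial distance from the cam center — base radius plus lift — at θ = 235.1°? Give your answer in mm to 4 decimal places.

seg 1 [0°–67.5°] uniform, h=27: full span → s += 27 → s = 27.0000
seg 2 [67.5°–187.6°] simple-harmonic, h=-14: full span → s += -14 → s = 13.0000
seg 3 [187.6°–229.6°] uniform, h=24: full span → s += 24 → s = 37.0000
seg 4 [229.6°–360°] uniform, h=16: θ=235.1° here. β=5.5, B=130.4. 16·5.5/130.4 = 0.6748 → s = 37.6748
radial distance = base radius + s = 15 + 37.6748 = 52.6748

52.6748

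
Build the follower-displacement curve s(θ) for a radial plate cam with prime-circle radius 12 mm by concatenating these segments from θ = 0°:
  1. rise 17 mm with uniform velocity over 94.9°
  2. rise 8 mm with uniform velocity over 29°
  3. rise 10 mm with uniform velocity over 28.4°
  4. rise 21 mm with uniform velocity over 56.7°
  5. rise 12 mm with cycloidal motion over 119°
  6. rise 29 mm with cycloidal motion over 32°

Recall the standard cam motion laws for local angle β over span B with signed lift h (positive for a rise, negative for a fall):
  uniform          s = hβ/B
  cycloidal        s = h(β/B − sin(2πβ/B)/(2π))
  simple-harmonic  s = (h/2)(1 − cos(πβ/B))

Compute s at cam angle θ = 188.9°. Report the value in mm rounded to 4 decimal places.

seg 1 [0°–94.9°] uniform, h=17: full span → s += 17 → s = 17.0000
seg 2 [94.9°–123.9°] uniform, h=8: full span → s += 8 → s = 25.0000
seg 3 [123.9°–152.3°] uniform, h=10: full span → s += 10 → s = 35.0000
seg 4 [152.3°–209°] uniform, h=21: θ=188.9° here. β=36.6, B=56.7. 21·36.6/56.7 = 13.5556 → s = 48.5556

48.5556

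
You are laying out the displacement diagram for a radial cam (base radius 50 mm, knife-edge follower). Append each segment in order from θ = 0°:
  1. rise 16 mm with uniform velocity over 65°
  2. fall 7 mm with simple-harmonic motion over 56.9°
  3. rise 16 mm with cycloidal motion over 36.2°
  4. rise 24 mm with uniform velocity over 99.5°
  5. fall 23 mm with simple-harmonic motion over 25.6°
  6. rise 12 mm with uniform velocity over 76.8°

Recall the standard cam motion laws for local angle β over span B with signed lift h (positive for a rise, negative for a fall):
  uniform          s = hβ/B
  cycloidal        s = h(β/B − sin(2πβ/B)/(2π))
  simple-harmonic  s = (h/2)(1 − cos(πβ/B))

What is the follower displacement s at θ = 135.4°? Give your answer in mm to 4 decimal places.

seg 1 [0°–65°] uniform, h=16: full span → s += 16 → s = 16.0000
seg 2 [65°–121.9°] simple-harmonic, h=-7: full span → s += -7 → s = 9.0000
seg 3 [121.9°–158.1°] cycloidal, h=16: θ=135.4° here. β=13.5, B=36.2. 16·(0.3729 − sin(2π·0.3729)/(2π)) = 4.1429 → s = 13.1429

13.1429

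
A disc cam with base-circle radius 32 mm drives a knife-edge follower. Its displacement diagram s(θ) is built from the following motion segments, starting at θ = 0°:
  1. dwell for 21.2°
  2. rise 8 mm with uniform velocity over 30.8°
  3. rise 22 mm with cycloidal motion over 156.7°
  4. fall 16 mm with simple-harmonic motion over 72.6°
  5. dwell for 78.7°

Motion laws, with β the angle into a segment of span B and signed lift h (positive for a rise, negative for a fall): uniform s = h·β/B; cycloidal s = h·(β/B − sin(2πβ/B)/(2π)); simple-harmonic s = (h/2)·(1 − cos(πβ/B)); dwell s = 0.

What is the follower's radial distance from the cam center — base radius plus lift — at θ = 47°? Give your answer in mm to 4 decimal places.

seg 1 [0°–21.2°] dwell: s stays 0.0000
seg 2 [21.2°–52°] uniform, h=8: θ=47° here. β=25.8, B=30.8. 8·25.8/30.8 = 6.7013 → s = 6.7013
radial distance = base radius + s = 32 + 6.7013 = 38.7013

38.7013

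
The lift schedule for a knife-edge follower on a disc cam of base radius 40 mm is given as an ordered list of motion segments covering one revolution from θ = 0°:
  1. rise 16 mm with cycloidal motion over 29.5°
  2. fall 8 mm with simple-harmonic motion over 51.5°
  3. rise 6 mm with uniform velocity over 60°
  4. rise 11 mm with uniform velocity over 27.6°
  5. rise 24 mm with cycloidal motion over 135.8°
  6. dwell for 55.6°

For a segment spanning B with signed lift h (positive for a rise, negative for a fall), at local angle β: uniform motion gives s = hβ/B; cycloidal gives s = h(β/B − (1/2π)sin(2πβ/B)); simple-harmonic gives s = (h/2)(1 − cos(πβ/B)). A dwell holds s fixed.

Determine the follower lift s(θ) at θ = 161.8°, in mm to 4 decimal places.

seg 1 [0°–29.5°] cycloidal, h=16: full span → s += 16 → s = 16.0000
seg 2 [29.5°–81°] simple-harmonic, h=-8: full span → s += -8 → s = 8.0000
seg 3 [81°–141°] uniform, h=6: full span → s += 6 → s = 14.0000
seg 4 [141°–168.6°] uniform, h=11: θ=161.8° here. β=20.8, B=27.6. 11·20.8/27.6 = 8.2899 → s = 22.2899

22.2899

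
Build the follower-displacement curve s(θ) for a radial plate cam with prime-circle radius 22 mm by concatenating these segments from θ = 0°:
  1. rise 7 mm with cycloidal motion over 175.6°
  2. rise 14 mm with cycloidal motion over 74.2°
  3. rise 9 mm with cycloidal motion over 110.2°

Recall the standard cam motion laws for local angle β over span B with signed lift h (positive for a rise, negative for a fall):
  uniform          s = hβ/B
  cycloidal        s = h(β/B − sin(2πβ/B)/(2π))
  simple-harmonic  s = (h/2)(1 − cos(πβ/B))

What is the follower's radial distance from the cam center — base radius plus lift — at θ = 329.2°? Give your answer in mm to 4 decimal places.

seg 1 [0°–175.6°] cycloidal, h=7: full span → s += 7 → s = 7.0000
seg 2 [175.6°–249.8°] cycloidal, h=14: full span → s += 14 → s = 21.0000
seg 3 [249.8°–360°] cycloidal, h=9: θ=329.2° here. β=79.4, B=110.2. 9·(0.7205 − sin(2π·0.7205)/(2π)) = 7.8924 → s = 28.8924
radial distance = base radius + s = 22 + 28.8924 = 50.8924

50.8924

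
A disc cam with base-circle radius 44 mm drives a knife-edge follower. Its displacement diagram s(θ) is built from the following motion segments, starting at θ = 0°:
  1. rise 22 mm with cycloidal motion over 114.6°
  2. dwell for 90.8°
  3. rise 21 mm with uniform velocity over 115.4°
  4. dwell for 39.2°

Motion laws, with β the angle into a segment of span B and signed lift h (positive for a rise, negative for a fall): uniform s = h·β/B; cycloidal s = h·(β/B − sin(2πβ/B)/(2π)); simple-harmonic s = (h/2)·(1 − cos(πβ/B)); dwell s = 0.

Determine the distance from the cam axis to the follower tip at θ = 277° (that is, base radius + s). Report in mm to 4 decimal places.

seg 1 [0°–114.6°] cycloidal, h=22: full span → s += 22 → s = 22.0000
seg 2 [114.6°–205.4°] dwell: s stays 22.0000
seg 3 [205.4°–320.8°] uniform, h=21: θ=277° here. β=71.6, B=115.4. 21·71.6/115.4 = 13.0295 → s = 35.0295
radial distance = base radius + s = 44 + 35.0295 = 79.0295

79.0295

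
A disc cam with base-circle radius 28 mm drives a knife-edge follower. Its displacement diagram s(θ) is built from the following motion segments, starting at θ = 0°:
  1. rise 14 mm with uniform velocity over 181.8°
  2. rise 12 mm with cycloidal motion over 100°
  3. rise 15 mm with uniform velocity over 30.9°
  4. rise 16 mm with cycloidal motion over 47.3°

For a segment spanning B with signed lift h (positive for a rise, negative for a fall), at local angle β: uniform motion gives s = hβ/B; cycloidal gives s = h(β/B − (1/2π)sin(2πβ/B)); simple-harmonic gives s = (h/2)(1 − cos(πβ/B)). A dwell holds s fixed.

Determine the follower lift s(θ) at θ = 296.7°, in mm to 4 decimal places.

seg 1 [0°–181.8°] uniform, h=14: full span → s += 14 → s = 14.0000
seg 2 [181.8°–281.8°] cycloidal, h=12: full span → s += 12 → s = 26.0000
seg 3 [281.8°–312.7°] uniform, h=15: θ=296.7° here. β=14.9, B=30.9. 15·14.9/30.9 = 7.2330 → s = 33.2330

33.2330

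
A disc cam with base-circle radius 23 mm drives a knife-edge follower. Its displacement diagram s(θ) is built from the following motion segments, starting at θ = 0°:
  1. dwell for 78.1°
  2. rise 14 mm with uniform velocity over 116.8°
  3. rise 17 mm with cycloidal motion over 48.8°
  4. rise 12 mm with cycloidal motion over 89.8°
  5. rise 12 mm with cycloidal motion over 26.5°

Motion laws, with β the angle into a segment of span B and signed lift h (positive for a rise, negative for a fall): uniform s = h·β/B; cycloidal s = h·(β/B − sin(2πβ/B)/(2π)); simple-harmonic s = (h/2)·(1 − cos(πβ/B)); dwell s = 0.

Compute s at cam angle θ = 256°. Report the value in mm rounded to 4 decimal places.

seg 1 [0°–78.1°] dwell: s stays 0.0000
seg 2 [78.1°–194.9°] uniform, h=14: full span → s += 14 → s = 14.0000
seg 3 [194.9°–243.7°] cycloidal, h=17: full span → s += 17 → s = 31.0000
seg 4 [243.7°–333.5°] cycloidal, h=12: θ=256° here. β=12.3, B=89.8. 12·(0.1370 − sin(2π·0.1370)/(2π)) = 0.1955 → s = 31.1955

31.1955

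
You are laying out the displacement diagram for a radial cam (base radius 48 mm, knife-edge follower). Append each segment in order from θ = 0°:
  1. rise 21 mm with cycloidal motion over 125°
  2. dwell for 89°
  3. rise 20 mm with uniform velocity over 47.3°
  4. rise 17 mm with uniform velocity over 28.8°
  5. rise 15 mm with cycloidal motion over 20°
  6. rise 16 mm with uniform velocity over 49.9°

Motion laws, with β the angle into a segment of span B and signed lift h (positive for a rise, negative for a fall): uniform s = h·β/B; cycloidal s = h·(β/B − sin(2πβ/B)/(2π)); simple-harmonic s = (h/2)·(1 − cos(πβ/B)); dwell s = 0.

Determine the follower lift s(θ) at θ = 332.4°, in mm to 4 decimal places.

seg 1 [0°–125°] cycloidal, h=21: full span → s += 21 → s = 21.0000
seg 2 [125°–214°] dwell: s stays 21.0000
seg 3 [214°–261.3°] uniform, h=20: full span → s += 20 → s = 41.0000
seg 4 [261.3°–290.1°] uniform, h=17: full span → s += 17 → s = 58.0000
seg 5 [290.1°–310.1°] cycloidal, h=15: full span → s += 15 → s = 73.0000
seg 6 [310.1°–360°] uniform, h=16: θ=332.4° here. β=22.3, B=49.9. 16·22.3/49.9 = 7.1503 → s = 80.1503

80.1503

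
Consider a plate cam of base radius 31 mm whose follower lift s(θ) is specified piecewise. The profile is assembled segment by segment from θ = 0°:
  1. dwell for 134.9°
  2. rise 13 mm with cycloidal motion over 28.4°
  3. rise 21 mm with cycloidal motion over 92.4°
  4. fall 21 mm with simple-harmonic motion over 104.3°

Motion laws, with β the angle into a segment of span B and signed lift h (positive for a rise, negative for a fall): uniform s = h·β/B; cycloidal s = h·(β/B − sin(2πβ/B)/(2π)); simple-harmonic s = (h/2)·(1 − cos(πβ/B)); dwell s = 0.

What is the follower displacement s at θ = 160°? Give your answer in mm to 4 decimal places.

seg 1 [0°–134.9°] dwell: s stays 0.0000
seg 2 [134.9°–163.3°] cycloidal, h=13: θ=160° here. β=25.1, B=28.4. 13·(0.8838 − sin(2π·0.8838)/(2π)) = 12.8693 → s = 12.8693

12.8693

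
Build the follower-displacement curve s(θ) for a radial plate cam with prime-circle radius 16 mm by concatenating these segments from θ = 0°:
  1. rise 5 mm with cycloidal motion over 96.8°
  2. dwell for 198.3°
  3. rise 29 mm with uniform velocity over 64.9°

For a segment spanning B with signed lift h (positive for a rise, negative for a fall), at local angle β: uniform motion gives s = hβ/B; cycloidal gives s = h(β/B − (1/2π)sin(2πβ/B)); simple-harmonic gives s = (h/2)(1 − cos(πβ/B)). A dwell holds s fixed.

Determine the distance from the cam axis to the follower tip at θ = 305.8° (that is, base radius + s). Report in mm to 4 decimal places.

seg 1 [0°–96.8°] cycloidal, h=5: full span → s += 5 → s = 5.0000
seg 2 [96.8°–295.1°] dwell: s stays 5.0000
seg 3 [295.1°–360°] uniform, h=29: θ=305.8° here. β=10.7, B=64.9. 29·10.7/64.9 = 4.7812 → s = 9.7812
radial distance = base radius + s = 16 + 9.7812 = 25.7812

25.7812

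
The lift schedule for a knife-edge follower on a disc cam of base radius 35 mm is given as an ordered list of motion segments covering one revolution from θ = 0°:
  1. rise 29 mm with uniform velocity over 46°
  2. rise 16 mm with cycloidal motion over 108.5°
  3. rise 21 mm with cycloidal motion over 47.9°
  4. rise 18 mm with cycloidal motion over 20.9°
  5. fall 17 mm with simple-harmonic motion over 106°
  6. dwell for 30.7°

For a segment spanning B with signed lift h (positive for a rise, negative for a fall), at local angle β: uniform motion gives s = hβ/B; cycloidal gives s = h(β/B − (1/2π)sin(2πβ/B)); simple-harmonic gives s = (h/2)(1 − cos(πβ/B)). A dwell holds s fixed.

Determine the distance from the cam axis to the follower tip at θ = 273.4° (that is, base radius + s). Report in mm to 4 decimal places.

seg 1 [0°–46°] uniform, h=29: full span → s += 29 → s = 29.0000
seg 2 [46°–154.5°] cycloidal, h=16: full span → s += 16 → s = 45.0000
seg 3 [154.5°–202.4°] cycloidal, h=21: full span → s += 21 → s = 66.0000
seg 4 [202.4°–223.3°] cycloidal, h=18: full span → s += 18 → s = 84.0000
seg 5 [223.3°–329.3°] simple-harmonic, h=-17: θ=273.4° here. β=50.1, B=106. -17/2·(1 − cos(π·0.4726)) = -7.7703 → s = 76.2297
radial distance = base radius + s = 35 + 76.2297 = 111.2297

111.2297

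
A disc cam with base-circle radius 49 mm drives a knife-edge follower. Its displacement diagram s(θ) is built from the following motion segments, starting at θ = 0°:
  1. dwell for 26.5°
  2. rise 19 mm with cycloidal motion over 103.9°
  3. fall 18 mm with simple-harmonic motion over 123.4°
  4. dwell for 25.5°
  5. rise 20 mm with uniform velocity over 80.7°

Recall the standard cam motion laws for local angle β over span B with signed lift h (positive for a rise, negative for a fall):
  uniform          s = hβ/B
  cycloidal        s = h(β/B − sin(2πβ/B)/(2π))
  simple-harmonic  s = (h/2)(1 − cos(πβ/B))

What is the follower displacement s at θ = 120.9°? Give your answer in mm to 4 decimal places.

seg 1 [0°–26.5°] dwell: s stays 0.0000
seg 2 [26.5°–130.4°] cycloidal, h=19: θ=120.9° here. β=94.4, B=103.9. 19·(0.9086 − sin(2π·0.9086)/(2π)) = 18.9060 → s = 18.9060

18.9060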